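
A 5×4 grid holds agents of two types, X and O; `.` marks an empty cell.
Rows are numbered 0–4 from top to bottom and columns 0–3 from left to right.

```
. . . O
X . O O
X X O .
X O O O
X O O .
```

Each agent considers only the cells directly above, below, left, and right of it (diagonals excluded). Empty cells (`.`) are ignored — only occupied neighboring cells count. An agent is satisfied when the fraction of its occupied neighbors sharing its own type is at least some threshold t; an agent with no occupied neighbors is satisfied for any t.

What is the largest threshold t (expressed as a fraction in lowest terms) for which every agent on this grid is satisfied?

(0,3)O 1/1
(1,0)X 1/1
(1,2)O 2/2
(1,3)O 2/2
(2,0)X 3/3
(2,1)X 1/3
(2,2)O 2/3
(3,0)X 2/3
(3,1)O 2/4
(3,2)O 4/4
(3,3)O 1/1
(4,0)X 1/2
(4,1)O 2/3
(4,2)O 2/2
The smallest same-type fraction is 1/3 at (2,1), which reduces to 1/3. Any threshold above that leaves this agent unsatisfied.

1/3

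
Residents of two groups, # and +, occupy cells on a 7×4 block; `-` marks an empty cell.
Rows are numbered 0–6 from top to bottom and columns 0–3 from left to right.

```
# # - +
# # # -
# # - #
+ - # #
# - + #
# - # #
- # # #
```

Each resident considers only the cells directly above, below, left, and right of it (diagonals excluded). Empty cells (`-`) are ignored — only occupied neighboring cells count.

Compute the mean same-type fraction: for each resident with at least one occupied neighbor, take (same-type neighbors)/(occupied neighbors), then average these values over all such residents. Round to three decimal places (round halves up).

0.800

(0,0)# 2/2
(0,1)# 2/2
(0,3)+ — no occupied neighbors
(1,0)# 3/3
(1,1)# 4/4
(1,2)# 1/1
(2,0)# 2/3
(2,1)# 2/2
(2,3)# 1/1
(3,0)+ 0/2
(3,2)# 1/2
(3,3)# 3/3
(4,0)# 1/2
(4,2)+ 0/3
(4,3)# 2/3
(5,0)# 1/1
(5,2)# 2/3
(5,3)# 3/3
(6,1)# 1/1
(6,2)# 3/3
(6,3)# 2/2
Sum over 20 residents: 2/2 + 2/2 + 3/3 + 4/4 + 1/1 + 2/3 + 2/2 + 1/1 + 0/2 + 1/2 + 3/3 + 1/2 + 0/3 + 2/3 + 1/1 + 2/3 + 3/3 + 1/1 + 3/3 + 2/2 = 16; mean = 16 ÷ 20 = 4/5 = 0.8 → 0.800.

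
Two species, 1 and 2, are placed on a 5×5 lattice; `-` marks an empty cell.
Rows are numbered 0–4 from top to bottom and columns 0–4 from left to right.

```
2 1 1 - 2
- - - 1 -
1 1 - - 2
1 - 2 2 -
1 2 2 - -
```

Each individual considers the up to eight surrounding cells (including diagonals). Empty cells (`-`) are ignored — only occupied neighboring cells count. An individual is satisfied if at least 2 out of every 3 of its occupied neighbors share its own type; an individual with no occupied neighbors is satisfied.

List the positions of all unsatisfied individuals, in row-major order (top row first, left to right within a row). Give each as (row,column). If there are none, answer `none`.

(0,0)2 0/1 ✗
(0,1)1 1/2 ✗
(0,2)1 2/2 ✓
(0,4)2 0/1 ✗
(1,3)1 1/3 ✗
(2,0)1 2/2 ✓
(2,1)1 2/3 ✓
(2,4)2 1/2 ✗
(3,0)1 3/4 ✓
(3,2)2 3/4 ✓
(3,3)2 3/3 ✓
(4,0)1 1/2 ✗
(4,1)2 2/4 ✗
(4,2)2 3/3 ✓

(0,0), (0,1), (0,4), (1,3), (2,4), (4,0), (4,1)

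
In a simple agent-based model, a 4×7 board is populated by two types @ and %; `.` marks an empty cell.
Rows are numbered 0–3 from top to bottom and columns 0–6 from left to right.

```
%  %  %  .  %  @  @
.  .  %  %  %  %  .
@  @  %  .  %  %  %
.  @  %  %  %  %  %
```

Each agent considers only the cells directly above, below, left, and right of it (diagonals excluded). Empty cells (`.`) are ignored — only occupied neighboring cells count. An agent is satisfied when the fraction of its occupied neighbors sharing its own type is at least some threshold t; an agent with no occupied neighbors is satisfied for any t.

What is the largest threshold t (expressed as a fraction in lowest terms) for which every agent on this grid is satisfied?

Row 0: (0,0)% 1/1 · (0,1)% 2/2 · (0,2)% 2/2 · (0,4)% 1/2 · (0,5)@ 1/3 · (0,6)@ 1/1
Row 1: (1,2)% 3/3 · (1,3)% 2/2 · (1,4)% 4/4 · (1,5)% 2/3
Row 2: (2,0)@ 1/1 · (2,1)@ 2/3 · (2,2)% 2/3 · (2,4)% 3/3 · (2,5)% 4/4 · (2,6)% 2/2
Row 3: (3,1)@ 1/2 · (3,2)% 2/3 · (3,3)% 2/2 · (3,4)% 3/3 · (3,5)% 3/3 · (3,6)% 2/2
The smallest same-type fraction is 1/3 at (0,5), which reduces to 1/3. Any threshold above that leaves this agent unsatisfied.

1/3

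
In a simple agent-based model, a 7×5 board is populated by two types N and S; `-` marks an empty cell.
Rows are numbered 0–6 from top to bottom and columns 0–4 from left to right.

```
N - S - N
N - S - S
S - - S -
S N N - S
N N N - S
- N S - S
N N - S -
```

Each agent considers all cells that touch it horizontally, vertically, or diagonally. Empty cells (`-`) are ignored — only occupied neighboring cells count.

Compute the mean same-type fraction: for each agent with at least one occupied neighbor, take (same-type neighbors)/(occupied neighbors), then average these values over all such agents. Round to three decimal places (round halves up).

0.714

(0,0)N 1/1
(0,2)S 1/1
(0,4)N 0/1
(1,0)N 1/2
(1,2)S 2/2
(1,4)S 1/2
(2,0)S 1/3
(2,3)S 3/4
(3,0)S 1/4
(3,1)N 4/6
(3,2)N 3/4
(3,4)S 2/2
(4,0)N 3/4
(4,1)N 5/7
(4,2)N 4/5
(4,4)S 2/2
(5,1)N 5/6
(5,2)S 1/5
(5,4)S 2/2
(6,0)N 2/2
(6,1)N 2/3
(6,3)S 2/2
Sum over 22 agents: 1/1 + 1/1 + 0/1 + 1/2 + 2/2 + 1/2 + 1/3 + 3/4 + 1/4 + 4/6 + 3/4 + 2/2 + 3/4 + 5/7 + 4/5 + 2/2 + 5/6 + 1/5 + 2/2 + 2/2 + 2/3 + 2/2 = 110/7; mean = 110/7 ÷ 22 = 5/7 = 0.714285… → 0.714.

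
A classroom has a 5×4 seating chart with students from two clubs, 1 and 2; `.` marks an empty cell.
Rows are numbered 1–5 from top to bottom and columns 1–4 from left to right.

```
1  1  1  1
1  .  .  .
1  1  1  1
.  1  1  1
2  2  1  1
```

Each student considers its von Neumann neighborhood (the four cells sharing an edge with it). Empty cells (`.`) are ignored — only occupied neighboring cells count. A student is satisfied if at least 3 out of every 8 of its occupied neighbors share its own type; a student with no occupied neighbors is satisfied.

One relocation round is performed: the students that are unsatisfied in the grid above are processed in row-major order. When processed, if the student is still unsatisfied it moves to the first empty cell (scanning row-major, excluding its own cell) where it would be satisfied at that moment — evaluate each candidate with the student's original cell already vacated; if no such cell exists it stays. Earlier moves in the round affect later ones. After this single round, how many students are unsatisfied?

1

Initially unsatisfied (in order): (5,2).
  (5,2): no empty cell satisfies it; stays.
Resulting grid:
1 1 1 1
1 . . .
1 1 1 1
. 1 1 1
2 2 1 1
Unsatisfied now: (5,2).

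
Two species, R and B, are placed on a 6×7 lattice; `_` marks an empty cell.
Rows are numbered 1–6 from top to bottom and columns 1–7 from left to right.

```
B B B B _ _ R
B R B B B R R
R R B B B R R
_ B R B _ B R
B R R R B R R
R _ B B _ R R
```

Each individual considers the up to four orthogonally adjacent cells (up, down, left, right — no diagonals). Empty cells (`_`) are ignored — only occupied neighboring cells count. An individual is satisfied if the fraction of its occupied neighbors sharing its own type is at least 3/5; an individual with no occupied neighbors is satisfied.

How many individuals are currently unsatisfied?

(1,1)B 2/2 ok
(1,2)B 2/3 ok
(1,3)B 3/3 ok
(1,4)B 2/2 ok
(1,7)R 1/1 ok
(2,1)B 1/3 unhappy
(2,2)R 1/4 unhappy
(2,3)B 3/4 ok
(2,4)B 4/4 ok
(2,5)B 2/3 ok
(2,6)R 2/3 ok
(2,7)R 3/3 ok
(3,1)R 1/2 unhappy
(3,2)R 2/4 unhappy
(3,3)B 2/4 unhappy
(3,4)B 4/4 ok
(3,5)B 2/3 ok
(3,6)R 2/4 unhappy
(3,7)R 3/3 ok
(4,2)B 0/3 unhappy
(4,3)R 1/4 unhappy
(4,4)B 1/3 unhappy
(4,6)B 0/3 unhappy
(4,7)R 2/3 ok
(5,1)B 0/2 unhappy
(5,2)R 1/3 unhappy
(5,3)R 3/4 ok
(5,4)R 1/4 unhappy
(5,5)B 0/2 unhappy
(5,6)R 2/4 unhappy
(5,7)R 3/3 ok
(6,1)R 0/1 unhappy
(6,3)B 1/2 unhappy
(6,4)B 1/2 unhappy
(6,6)R 2/2 ok
(6,7)R 2/2 ok
Unsatisfied: (2,1), (2,2), (3,1), (3,2), (3,3), (3,6), (4,2), (4,3), (4,4), (4,6), (5,1), (5,2), (5,4), (5,5), (5,6), (6,1), (6,3), (6,4) — 18 in total.

18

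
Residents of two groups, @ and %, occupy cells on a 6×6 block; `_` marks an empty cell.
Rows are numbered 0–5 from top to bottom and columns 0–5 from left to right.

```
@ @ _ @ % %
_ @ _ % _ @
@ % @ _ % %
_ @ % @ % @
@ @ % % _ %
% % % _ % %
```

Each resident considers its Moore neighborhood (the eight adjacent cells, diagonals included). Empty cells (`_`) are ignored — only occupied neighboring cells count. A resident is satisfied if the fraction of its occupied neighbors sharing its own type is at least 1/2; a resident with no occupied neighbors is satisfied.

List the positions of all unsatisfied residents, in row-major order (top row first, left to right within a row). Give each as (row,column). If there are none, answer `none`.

Row 0: (0,0)@ 2/2 ok · (0,1)@ 2/2 ok · (0,3)@ 0/2 unhappy · (0,4)% 2/4 ok · (0,5)% 1/2 ok
Row 1: (1,1)@ 4/5 ok · (1,3)% 2/4 ok · (1,5)@ 0/4 unhappy
Row 2: (2,0)@ 2/3 ok · (2,1)% 1/5 unhappy · (2,2)@ 3/6 ok · (2,4)% 3/6 ok · (2,5)% 2/4 ok
Row 3: (3,1)@ 4/7 ok · (3,2)% 3/7 unhappy · (3,3)@ 1/6 unhappy · (3,4)% 4/6 ok · (3,5)@ 0/4 unhappy
Row 4: (4,0)@ 2/4 ok · (4,1)@ 2/7 unhappy · (4,2)% 4/7 ok · (4,3)% 5/6 ok · (4,5)% 3/4 ok
Row 5: (5,0)% 1/3 unhappy · (5,1)% 3/5 ok · (5,2)% 3/4 ok · (5,4)% 3/3 ok · (5,5)% 2/2 ok

(0,3), (1,5), (2,1), (3,2), (3,3), (3,5), (4,1), (5,0)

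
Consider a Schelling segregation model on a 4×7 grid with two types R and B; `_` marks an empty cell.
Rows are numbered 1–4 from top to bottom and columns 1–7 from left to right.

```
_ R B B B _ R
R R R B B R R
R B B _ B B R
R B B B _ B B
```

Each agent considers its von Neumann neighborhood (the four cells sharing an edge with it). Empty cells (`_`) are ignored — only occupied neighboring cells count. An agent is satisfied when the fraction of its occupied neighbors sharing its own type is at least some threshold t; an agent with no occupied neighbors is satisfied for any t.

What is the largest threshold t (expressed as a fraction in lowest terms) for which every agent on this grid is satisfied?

(1,2)R 1/2
(1,3)B 1/3
(1,4)B 3/3
(1,5)B 2/2
(1,7)R 1/1
(2,1)R 2/2
(2,2)R 3/4
(2,3)R 1/4
(2,4)B 2/3
(2,5)B 3/4
(2,6)R 1/3
(2,7)R 3/3
(3,1)R 2/3
(3,2)B 2/4
(3,3)B 2/3
(3,5)B 2/2
(3,6)B 2/4
(3,7)R 1/3
(4,1)R 1/2
(4,2)B 2/3
(4,3)B 3/3
(4,4)B 1/1
(4,6)B 2/2
(4,7)B 1/2
The smallest same-type fraction is 1/4 at (2,3), which reduces to 1/4. Any threshold above that leaves this agent unsatisfied.

1/4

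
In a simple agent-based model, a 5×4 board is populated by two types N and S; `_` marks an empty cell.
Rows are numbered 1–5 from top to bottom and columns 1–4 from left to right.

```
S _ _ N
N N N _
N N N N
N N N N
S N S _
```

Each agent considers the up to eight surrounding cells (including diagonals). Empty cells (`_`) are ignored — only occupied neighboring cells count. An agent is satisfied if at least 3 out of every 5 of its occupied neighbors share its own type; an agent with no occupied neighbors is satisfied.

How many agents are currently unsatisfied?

3

(1,1)S 0/2 ✗
(1,4)N 1/1 ✓
(2,1)N 3/4 ✓
(2,2)N 5/6 ✓
(2,3)N 5/5 ✓
(3,1)N 5/5 ✓
(3,2)N 8/8 ✓
(3,3)N 7/7 ✓
(3,4)N 4/4 ✓
(4,1)N 4/5 ✓
(4,2)N 6/8 ✓
(4,3)N 6/7 ✓
(4,4)N 3/4 ✓
(5,1)S 0/3 ✗
(5,2)N 3/5 ✓
(5,3)S 0/4 ✗
Unsatisfied: (1,1), (5,1), (5,3) — 3 in total.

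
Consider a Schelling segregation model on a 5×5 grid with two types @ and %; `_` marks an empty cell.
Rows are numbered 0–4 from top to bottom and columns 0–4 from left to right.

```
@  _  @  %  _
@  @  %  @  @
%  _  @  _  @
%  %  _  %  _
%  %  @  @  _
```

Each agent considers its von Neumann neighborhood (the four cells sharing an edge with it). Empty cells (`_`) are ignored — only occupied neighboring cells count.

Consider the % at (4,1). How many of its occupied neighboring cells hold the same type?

Occupied neighbors of (4,1): (3,1)=%, (4,0)=%, (4,2)=@.
Same type (%): 2 of 3.

2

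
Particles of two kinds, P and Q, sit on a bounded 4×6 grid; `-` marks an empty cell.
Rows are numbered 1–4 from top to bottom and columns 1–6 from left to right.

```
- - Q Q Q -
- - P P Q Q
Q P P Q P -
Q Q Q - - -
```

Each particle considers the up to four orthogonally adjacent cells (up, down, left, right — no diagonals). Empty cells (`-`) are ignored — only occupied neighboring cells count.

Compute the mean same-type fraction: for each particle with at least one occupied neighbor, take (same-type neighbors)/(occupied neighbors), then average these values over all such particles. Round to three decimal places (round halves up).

(1,3)Q 1/2
(1,4)Q 2/3
(1,5)Q 2/2
(2,3)P 2/3
(2,4)P 1/4
(2,5)Q 2/4
(2,6)Q 1/1
(3,1)Q 1/2
(3,2)P 1/3
(3,3)P 2/4
(3,4)Q 0/3
(3,5)P 0/2
(4,1)Q 2/2
(4,2)Q 2/3
(4,3)Q 1/2
Sum over 15 particles: 1/2 + 2/3 + 2/2 + 2/3 + 1/4 + 2/4 + 1/1 + 1/2 + 1/3 + 2/4 + 0/3 + 0/2 + 2/2 + 2/3 + 1/2 = 97/12; mean = 97/12 ÷ 15 = 97/180 = 0.538888… → 0.539.

0.539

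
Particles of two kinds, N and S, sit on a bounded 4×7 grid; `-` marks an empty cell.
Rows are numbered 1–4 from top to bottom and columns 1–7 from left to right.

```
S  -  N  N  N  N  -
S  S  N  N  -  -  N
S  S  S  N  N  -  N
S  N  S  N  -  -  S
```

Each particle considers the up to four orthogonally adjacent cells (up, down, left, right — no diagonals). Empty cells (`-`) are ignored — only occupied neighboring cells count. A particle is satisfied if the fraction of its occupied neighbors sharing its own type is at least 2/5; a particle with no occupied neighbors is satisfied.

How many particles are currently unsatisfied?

3

Row 1: (1,1)S 1/1 ok · (1,3)N 2/2 ok · (1,4)N 3/3 ok · (1,5)N 2/2 ok · (1,6)N 1/1 ok
Row 2: (2,1)S 3/3 ok · (2,2)S 2/3 ok · (2,3)N 2/4 ok · (2,4)N 3/3 ok · (2,7)N 1/1 ok
Row 3: (3,1)S 3/3 ok · (3,2)S 3/4 ok · (3,3)S 2/4 ok · (3,4)N 3/4 ok · (3,5)N 1/1 ok · (3,7)N 1/2 ok
Row 4: (4,1)S 1/2 ok · (4,2)N 0/3 unhappy · (4,3)S 1/3 unhappy · (4,4)N 1/2 ok · (4,7)S 0/1 unhappy
Unsatisfied: (4,2), (4,3), (4,7) — 3 in total.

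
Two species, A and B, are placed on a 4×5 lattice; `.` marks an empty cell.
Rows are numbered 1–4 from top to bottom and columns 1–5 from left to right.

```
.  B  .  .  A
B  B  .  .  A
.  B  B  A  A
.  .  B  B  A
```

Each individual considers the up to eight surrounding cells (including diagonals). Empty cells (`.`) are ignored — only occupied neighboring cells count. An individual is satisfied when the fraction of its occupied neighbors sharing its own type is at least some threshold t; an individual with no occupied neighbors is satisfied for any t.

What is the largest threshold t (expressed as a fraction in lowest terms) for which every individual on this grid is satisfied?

2/5

(1,2)B 2/2
(1,5)A 1/1
(2,1)B 3/3
(2,2)B 4/4
(2,5)A 3/3
(3,2)B 4/4
(3,3)B 4/5
(3,4)A 3/6
(3,5)A 3/4
(4,3)B 3/4
(4,4)B 2/5
(4,5)A 2/3
The smallest same-type fraction is 2/5 at (4,4), which reduces to 2/5. Any threshold above that leaves this individual unsatisfied.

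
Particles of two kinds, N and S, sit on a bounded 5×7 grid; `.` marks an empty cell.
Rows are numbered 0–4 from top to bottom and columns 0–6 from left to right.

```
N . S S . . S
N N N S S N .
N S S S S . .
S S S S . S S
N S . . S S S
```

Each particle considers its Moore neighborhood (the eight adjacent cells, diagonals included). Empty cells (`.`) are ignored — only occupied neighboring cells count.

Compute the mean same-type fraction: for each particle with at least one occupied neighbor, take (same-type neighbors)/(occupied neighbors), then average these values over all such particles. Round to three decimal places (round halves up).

Row 0: (0,0)N 2/2 · (0,2)S 2/4 · (0,3)S 3/4 · (0,6)S 0/1
Row 1: (1,0)N 3/4 · (1,1)N 4/7 · (1,2)N 1/7 · (1,3)S 6/7 · (1,4)S 4/5 · (1,5)N 0/3
Row 2: (2,0)N 2/5 · (2,1)S 4/8 · (2,2)S 6/8 · (2,3)S 6/7 · (2,4)S 5/6
Row 3: (3,0)S 3/5 · (3,1)S 5/7 · (3,2)S 6/6 · (3,3)S 5/5 · (3,5)S 5/5 · (3,6)S 3/3
Row 4: (4,0)N 0/3 · (4,1)S 3/4 · (4,4)S 3/3 · (4,5)S 4/4 · (4,6)S 3/3
Sum over 26 particles: 2/2 + 2/4 + 3/4 + 0/1 + 3/4 + 4/7 + 1/7 + 6/7 + 4/5 + 0/3 + 2/5 + 4/8 + 6/8 + 6/7 + 5/6 + 3/5 + 5/7 + 6/6 + 5/5 + 5/5 + 3/3 + 0/3 + 3/4 + 3/3 + 4/4 + 3/3 = 3733/210; mean = 3733/210 ÷ 26 = 3733/5460 = 0.683699… → 0.684.

0.684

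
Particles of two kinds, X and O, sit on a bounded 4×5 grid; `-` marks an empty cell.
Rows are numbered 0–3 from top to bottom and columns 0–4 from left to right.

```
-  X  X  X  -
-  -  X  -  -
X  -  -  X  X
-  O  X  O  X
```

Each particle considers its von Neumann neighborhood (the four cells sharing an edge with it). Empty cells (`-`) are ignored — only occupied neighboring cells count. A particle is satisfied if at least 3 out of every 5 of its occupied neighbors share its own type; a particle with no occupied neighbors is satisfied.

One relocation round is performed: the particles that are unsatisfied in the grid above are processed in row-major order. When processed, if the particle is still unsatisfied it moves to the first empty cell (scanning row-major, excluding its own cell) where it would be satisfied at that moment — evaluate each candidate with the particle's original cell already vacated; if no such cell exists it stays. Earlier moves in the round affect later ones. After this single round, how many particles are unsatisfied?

Initially unsatisfied (in order): (2,3), (3,1), (3,2), (3,3), (3,4).
  (2,3) → (0,0).
  (3,1): no empty cell satisfies it; stays.
  (3,2) → (0,4).
  (3,3) → (3,2).
  (3,4): now satisfied by earlier moves; stays.
Resulting grid:
X X X X X
- - X - -
X - - - X
- O O - X
All satisfied now.

0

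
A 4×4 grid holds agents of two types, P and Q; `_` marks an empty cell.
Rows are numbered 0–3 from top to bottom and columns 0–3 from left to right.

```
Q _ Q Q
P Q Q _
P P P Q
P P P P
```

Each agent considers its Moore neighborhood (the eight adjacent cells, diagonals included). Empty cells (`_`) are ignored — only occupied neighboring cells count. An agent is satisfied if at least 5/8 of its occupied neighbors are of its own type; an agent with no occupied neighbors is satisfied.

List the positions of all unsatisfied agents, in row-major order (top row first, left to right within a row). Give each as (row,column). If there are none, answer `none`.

Row 0: (0,0)Q 1/2 not · (0,2)Q 3/3 satisfied · (0,3)Q 2/2 satisfied
Row 1: (1,0)P 2/4 not · (1,1)Q 3/7 not · (1,2)Q 4/6 satisfied
Row 2: (2,0)P 4/5 satisfied · (2,1)P 6/8 satisfied · (2,2)P 4/7 not · (2,3)Q 1/4 not
Row 3: (3,0)P 3/3 satisfied · (3,1)P 5/5 satisfied · (3,2)P 4/5 satisfied · (3,3)P 2/3 satisfied

(0,0), (1,0), (1,1), (2,2), (2,3)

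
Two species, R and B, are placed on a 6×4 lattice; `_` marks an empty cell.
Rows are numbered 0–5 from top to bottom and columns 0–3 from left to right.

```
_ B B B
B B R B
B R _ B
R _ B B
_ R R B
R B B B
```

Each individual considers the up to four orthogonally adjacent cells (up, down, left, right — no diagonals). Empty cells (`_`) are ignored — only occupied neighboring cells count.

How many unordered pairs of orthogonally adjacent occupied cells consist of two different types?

11

Scan each occupied cell's neighbors to the right and below so each pair is counted once.
From row 0: 1 unlike of 5 pairs (running 1/5).
From row 1: 3 unlike of 6 pairs (running 4/11).
From row 2: 2 unlike of 3 pairs (running 6/14).
From row 3: 1 unlike of 3 pairs (running 7/17).
From row 4: 3 unlike of 5 pairs (running 10/22).
From row 5: 1 unlike of 3 pairs (running 11/25).
Total adjacent occupied pairs: 25; unlike-type pairs: 11.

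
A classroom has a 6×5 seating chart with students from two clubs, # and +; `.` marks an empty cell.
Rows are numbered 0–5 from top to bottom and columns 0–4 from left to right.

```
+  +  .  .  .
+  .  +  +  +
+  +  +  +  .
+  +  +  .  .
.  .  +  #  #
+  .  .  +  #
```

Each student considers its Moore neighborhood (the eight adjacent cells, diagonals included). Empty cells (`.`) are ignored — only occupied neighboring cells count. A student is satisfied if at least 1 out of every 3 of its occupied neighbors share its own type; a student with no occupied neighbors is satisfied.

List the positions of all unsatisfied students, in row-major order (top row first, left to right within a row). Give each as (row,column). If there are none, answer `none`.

(5,3)

(0,0)+ 2/2 satisfied
(0,1)+ 3/3 satisfied
(1,0)+ 4/4 satisfied
(1,2)+ 5/5 satisfied
(1,3)+ 4/4 satisfied
(1,4)+ 2/2 satisfied
(2,0)+ 4/4 satisfied
(2,1)+ 7/7 satisfied
(2,2)+ 6/6 satisfied
(2,3)+ 5/5 satisfied
(3,0)+ 3/3 satisfied
(3,1)+ 6/6 satisfied
(3,2)+ 5/6 satisfied
(4,2)+ 3/4 satisfied
(4,3)# 2/5 satisfied
(4,4)# 2/3 satisfied
(5,0)+ 0/0 satisfied
(5,3)+ 1/4 not
(5,4)# 2/3 satisfied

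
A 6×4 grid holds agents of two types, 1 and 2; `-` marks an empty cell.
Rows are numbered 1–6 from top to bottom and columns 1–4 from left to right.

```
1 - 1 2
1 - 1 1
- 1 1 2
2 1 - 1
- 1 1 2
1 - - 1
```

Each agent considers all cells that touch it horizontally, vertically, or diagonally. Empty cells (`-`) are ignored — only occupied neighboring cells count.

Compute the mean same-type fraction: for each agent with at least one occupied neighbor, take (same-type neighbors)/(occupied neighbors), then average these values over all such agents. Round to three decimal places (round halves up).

(1,1)1 1/1
(1,3)1 2/3
(1,4)2 0/3
(2,1)1 2/2
(2,3)1 4/6
(2,4)1 3/5
(3,2)1 4/5
(3,3)1 5/6
(3,4)2 0/4
(4,1)2 0/3
(4,2)1 4/5
(4,4)1 2/4
(5,2)1 3/4
(5,3)1 4/5
(5,4)2 0/3
(6,1)1 1/1
(6,4)1 1/2
Sum over 17 agents: 1/1 + 2/3 + 0/3 + 2/2 + 4/6 + 3/5 + 4/5 + 5/6 + 0/4 + 0/3 + 4/5 + 2/4 + 3/4 + 4/5 + 0/3 + 1/1 + 1/2 = 119/12; mean = 119/12 ÷ 17 = 7/12 = 0.583333… → 0.583.

0.583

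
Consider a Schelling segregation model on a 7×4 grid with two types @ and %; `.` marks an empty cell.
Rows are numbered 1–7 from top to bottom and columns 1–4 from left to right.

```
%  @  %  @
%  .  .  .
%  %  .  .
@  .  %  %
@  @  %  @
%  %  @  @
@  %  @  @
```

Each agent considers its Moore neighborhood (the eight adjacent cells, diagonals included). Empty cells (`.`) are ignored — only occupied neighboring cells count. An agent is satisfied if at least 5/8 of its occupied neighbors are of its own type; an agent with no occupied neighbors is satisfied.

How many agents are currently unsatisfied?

Row 1: (1,1)% 1/2 not · (1,2)@ 0/3 not · (1,3)% 0/2 not · (1,4)@ 0/1 not
Row 2: (2,1)% 3/4 satisfied
Row 3: (3,1)% 2/3 satisfied · (3,2)% 3/4 satisfied
Row 4: (4,1)@ 2/4 not · (4,3)% 3/5 not · (4,4)% 2/3 satisfied
Row 5: (5,1)@ 2/4 not · (5,2)@ 3/7 not · (5,3)% 3/7 not · (5,4)@ 2/5 not
Row 6: (6,1)% 2/5 not · (6,2)% 3/8 not · (6,3)@ 5/8 satisfied · (6,4)@ 4/5 satisfied
Row 7: (7,1)@ 0/3 not · (7,2)% 2/5 not · (7,3)@ 3/5 not · (7,4)@ 3/3 satisfied
Unsatisfied: (1,1), (1,2), (1,3), (1,4), (4,1), (4,3), (5,1), (5,2), (5,3), (5,4), (6,1), (6,2), (7,1), (7,2), (7,3) — 15 in total.

15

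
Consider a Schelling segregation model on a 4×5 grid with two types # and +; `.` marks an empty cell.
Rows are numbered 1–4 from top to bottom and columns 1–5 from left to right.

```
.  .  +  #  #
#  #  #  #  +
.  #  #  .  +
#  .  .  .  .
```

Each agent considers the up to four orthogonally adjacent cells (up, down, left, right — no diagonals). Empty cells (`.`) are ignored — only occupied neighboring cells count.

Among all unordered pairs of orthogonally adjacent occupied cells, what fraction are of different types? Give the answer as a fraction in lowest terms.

4/13

Scan each occupied cell's neighbors to the right and below so each pair is counted once.
Row 1: +(1,3)–#(1,4)≠ +(1,3)–#(2,3)≠ #(1,4)–#(1,5)= #(1,4)–#(2,4)= #(1,5)–+(2,5)≠  → 3/5 unlike.
Row 2: #(2,1)–#(2,2)= #(2,2)–#(2,3)= #(2,2)–#(3,2)= #(2,3)–#(2,4)= #(2,3)–#(3,3)= #(2,4)–+(2,5)≠ +(2,5)–+(3,5)=  → 1/7 unlike.
Row 3: #(3,2)–#(3,3)=  → 0/1 unlike.
Total adjacent occupied pairs: 13; unlike-type pairs: 4.
4/13 is already in lowest terms.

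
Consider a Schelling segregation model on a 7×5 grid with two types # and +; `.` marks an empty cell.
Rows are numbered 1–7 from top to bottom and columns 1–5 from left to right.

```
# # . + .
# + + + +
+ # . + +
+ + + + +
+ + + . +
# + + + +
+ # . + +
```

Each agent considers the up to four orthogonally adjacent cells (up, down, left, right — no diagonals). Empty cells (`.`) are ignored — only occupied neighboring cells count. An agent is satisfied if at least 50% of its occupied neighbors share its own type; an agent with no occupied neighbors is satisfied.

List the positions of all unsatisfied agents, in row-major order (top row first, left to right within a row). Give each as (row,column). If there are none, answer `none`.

(2,1), (2,2), (3,1), (3,2), (6,1), (7,1), (7,2)

(1,1)# 2/2 satisfied
(1,2)# 1/2 satisfied
(1,4)+ 1/1 satisfied
(2,1)# 1/3 not
(2,2)+ 1/4 not
(2,3)+ 2/2 satisfied
(2,4)+ 4/4 satisfied
(2,5)+ 2/2 satisfied
(3,1)+ 1/3 not
(3,2)# 0/3 not
(3,4)+ 3/3 satisfied
(3,5)+ 3/3 satisfied
(4,1)+ 3/3 satisfied
(4,2)+ 3/4 satisfied
(4,3)+ 3/3 satisfied
(4,4)+ 3/3 satisfied
(4,5)+ 3/3 satisfied
(5,1)+ 2/3 satisfied
(5,2)+ 4/4 satisfied
(5,3)+ 3/3 satisfied
(5,5)+ 2/2 satisfied
(6,1)# 0/3 not
(6,2)+ 2/4 satisfied
(6,3)+ 3/3 satisfied
(6,4)+ 3/3 satisfied
(6,5)+ 3/3 satisfied
(7,1)+ 0/2 not
(7,2)# 0/2 not
(7,4)+ 2/2 satisfied
(7,5)+ 2/2 satisfied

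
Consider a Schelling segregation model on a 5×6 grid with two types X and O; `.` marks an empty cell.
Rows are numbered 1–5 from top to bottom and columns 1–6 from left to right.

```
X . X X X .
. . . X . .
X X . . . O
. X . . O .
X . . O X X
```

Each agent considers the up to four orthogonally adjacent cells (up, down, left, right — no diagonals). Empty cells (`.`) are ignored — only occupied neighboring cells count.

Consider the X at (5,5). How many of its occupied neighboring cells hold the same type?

1

Occupied neighbors of (5,5): (4,5)=O, (5,4)=O, (5,6)=X.
Same type (X): 1 of 3.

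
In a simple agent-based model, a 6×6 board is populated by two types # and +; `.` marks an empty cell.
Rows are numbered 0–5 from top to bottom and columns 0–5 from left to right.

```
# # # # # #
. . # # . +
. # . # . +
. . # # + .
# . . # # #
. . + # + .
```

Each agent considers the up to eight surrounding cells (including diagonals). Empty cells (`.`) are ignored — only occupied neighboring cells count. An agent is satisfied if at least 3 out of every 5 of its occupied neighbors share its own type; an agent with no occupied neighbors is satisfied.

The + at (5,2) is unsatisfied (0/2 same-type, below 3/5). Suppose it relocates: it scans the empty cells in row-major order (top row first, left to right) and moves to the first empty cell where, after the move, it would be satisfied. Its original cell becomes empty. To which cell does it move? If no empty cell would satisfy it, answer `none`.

Vacating (5,2). Empty cells in order:
  (1,0): 0/3 same-type → still unsatisfied.
  (1,1): 0/5 same-type → still unsatisfied.
  (1,4): 2/7 same-type → still unsatisfied.
  (2,0): 0/1 same-type → still unsatisfied.
  (2,2): 0/6 same-type → still unsatisfied.
  (2,4): 3/6 same-type → still unsatisfied.
  (3,0): 0/2 same-type → still unsatisfied.
  (3,1): 0/3 same-type → still unsatisfied.
  (3,5): 2/4 same-type → still unsatisfied.
  (4,1): 0/2 same-type → still unsatisfied.
  (4,2): 0/4 same-type → still unsatisfied.
  (5,0): 0/1 same-type → still unsatisfied.
  (5,1): 0/1 same-type → still unsatisfied.
  (5,5): 1/3 same-type → still unsatisfied.

none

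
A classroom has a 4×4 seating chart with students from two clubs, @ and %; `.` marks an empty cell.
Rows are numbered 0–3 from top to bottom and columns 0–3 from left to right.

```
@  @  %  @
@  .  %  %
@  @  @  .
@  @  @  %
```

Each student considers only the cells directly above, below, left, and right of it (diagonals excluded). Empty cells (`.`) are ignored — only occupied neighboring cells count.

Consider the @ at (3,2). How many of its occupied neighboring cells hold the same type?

2

Occupied neighbors of (3,2): (2,2)=@, (3,1)=@, (3,3)=%.
Same type (@): 2 of 3.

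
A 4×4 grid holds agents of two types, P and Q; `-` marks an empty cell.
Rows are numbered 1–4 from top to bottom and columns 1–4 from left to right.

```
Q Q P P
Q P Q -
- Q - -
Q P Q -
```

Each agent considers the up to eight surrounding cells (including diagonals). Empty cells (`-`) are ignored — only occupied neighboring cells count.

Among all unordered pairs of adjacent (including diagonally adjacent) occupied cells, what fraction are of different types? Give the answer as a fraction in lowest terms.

Scan each occupied cell's neighbors to the right and below (and the two forward diagonals) so each pair is counted once.
Row 1: Q(1,1)–Q(1,2)= Q(1,1)–Q(2,1)= Q(1,1)–P(2,2)≠ Q(1,2)–P(1,3)≠ Q(1,2)–P(2,2)≠ Q(1,2)–Q(2,3)= Q(1,2)–Q(2,1)= P(1,3)–P(1,4)= P(1,3)–Q(2,3)≠ P(1,3)–P(2,2)= P(1,4)–Q(2,3)≠  → 5/11 unlike.
Row 2: Q(2,1)–P(2,2)≠ Q(2,1)–Q(3,2)= P(2,2)–Q(2,3)≠ P(2,2)–Q(3,2)≠ Q(2,3)–Q(3,2)=  → 3/5 unlike.
Row 3: Q(3,2)–P(4,2)≠ Q(3,2)–Q(4,3)= Q(3,2)–Q(4,1)=  → 1/3 unlike.
Row 4: Q(4,1)–P(4,2)≠ P(4,2)–Q(4,3)≠  → 2/2 unlike.
Total adjacent occupied pairs: 21; unlike-type pairs: 11.
11/21 is already in lowest terms.

11/21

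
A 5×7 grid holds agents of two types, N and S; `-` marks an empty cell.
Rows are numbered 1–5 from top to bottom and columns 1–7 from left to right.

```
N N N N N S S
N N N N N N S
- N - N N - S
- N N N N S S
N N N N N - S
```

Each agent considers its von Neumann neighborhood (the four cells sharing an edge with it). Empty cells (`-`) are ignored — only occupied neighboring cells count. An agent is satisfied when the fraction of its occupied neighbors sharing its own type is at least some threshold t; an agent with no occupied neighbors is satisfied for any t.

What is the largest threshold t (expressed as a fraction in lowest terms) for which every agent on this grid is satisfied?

Row 1: (1,1)N 2/2 · (1,2)N 3/3 · (1,3)N 3/3 · (1,4)N 3/3 · (1,5)N 2/3 · (1,6)S 1/3 · (1,7)S 2/2
Row 2: (2,1)N 2/2 · (2,2)N 4/4 · (2,3)N 3/3 · (2,4)N 4/4 · (2,5)N 4/4 · (2,6)N 1/3 · (2,7)S 2/3
Row 3: (3,2)N 2/2 · (3,4)N 3/3 · (3,5)N 3/3 · (3,7)S 2/2
Row 4: (4,2)N 3/3 · (4,3)N 3/3 · (4,4)N 4/4 · (4,5)N 3/4 · (4,6)S 1/2 · (4,7)S 3/3
Row 5: (5,1)N 1/1 · (5,2)N 3/3 · (5,3)N 3/3 · (5,4)N 3/3 · (5,5)N 2/2 · (5,7)S 1/1
The smallest same-type fraction is 1/3 at (1,6), which reduces to 1/3. Any threshold above that leaves this agent unsatisfied.

1/3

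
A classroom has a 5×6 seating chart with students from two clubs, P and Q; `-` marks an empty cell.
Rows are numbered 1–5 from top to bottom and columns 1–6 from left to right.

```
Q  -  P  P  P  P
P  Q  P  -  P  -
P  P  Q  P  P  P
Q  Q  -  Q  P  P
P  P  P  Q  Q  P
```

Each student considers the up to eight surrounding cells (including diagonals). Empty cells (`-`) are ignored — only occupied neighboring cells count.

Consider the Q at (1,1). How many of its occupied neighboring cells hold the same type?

1

Occupied neighbors of (1,1): (2,1)=P, (2,2)=Q.
Same type (Q): 1 of 2.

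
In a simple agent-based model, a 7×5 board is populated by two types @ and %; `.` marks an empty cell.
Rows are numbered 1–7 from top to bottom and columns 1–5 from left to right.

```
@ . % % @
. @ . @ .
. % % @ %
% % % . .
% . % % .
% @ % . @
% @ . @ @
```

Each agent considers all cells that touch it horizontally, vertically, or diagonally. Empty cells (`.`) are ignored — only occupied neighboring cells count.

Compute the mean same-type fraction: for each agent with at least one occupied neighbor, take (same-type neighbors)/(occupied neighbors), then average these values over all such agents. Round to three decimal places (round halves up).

0.559

Row 1: (1,1)@ 1/1 · (1,3)% 1/3 · (1,4)% 1/3 · (1,5)@ 1/2
Row 2: (2,2)@ 1/4 · (2,4)@ 2/6
Row 3: (3,2)% 4/5 · (3,3)% 3/6 · (3,4)@ 1/4 · (3,5)% 0/2
Row 4: (4,1)% 3/3 · (4,2)% 6/6 · (4,3)% 5/6
Row 5: (5,1)% 3/4 · (5,3)% 4/5 · (5,4)% 3/4
Row 6: (6,1)% 2/4 · (6,2)@ 1/6 · (6,3)% 2/5 · (6,5)@ 2/3
Row 7: (7,1)% 1/3 · (7,2)@ 1/4 · (7,4)@ 2/3 · (7,5)@ 2/2
Sum over 24 agents: 1/1 + 1/3 + 1/3 + 1/2 + 1/4 + 2/6 + 4/5 + 3/6 + 1/4 + 0/2 + 3/3 + 6/6 + 5/6 + 3/4 + 4/5 + 3/4 + 2/4 + 1/6 + 2/5 + 2/3 + 1/3 + 1/4 + 2/3 + 2/2 = 161/12; mean = 161/12 ÷ 24 = 161/288 = 0.559027… → 0.559.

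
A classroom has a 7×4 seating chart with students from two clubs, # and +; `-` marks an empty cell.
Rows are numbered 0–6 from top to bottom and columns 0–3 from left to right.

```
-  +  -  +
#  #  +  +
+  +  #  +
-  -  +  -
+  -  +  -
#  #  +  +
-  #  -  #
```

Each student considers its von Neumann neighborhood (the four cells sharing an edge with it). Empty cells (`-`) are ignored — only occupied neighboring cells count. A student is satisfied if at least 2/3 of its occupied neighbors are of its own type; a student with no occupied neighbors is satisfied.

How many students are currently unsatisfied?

13

Row 0: (0,1)+ 0/1 unhappy · (0,3)+ 1/1 ok
Row 1: (1,0)# 1/2 unhappy · (1,1)# 1/4 unhappy · (1,2)+ 1/3 unhappy · (1,3)+ 3/3 ok
Row 2: (2,0)+ 1/2 unhappy · (2,1)+ 1/3 unhappy · (2,2)# 0/4 unhappy · (2,3)+ 1/2 unhappy
Row 3: (3,2)+ 1/2 unhappy
Row 4: (4,0)+ 0/1 unhappy · (4,2)+ 2/2 ok
Row 5: (5,0)# 1/2 unhappy · (5,1)# 2/3 ok · (5,2)+ 2/3 ok · (5,3)+ 1/2 unhappy
Row 6: (6,1)# 1/1 ok · (6,3)# 0/1 unhappy
Unsatisfied: (0,1), (1,0), (1,1), (1,2), (2,0), (2,1), (2,2), (2,3), (3,2), (4,0), (5,0), (5,3), (6,3) — 13 in total.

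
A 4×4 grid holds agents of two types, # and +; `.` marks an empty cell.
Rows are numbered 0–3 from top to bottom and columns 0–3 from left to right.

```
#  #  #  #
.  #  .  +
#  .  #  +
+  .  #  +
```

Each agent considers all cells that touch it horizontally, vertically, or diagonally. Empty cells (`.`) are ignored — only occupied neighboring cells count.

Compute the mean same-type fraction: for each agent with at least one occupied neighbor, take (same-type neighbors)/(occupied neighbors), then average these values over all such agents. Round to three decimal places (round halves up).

0.547

(0,0)# 2/2
(0,1)# 3/3
(0,2)# 3/4
(0,3)# 1/2
(1,1)# 5/5
(1,3)+ 1/4
(2,0)# 1/2
(2,2)# 2/5
(2,3)+ 2/4
(3,0)+ 0/1
(3,2)# 1/3
(3,3)+ 1/3
Sum over 12 agents: 2/2 + 3/3 + 3/4 + 1/2 + 5/5 + 1/4 + 1/2 + 2/5 + 2/4 + 0/1 + 1/3 + 1/3 = 197/30; mean = 197/30 ÷ 12 = 197/360 = 0.547222… → 0.547.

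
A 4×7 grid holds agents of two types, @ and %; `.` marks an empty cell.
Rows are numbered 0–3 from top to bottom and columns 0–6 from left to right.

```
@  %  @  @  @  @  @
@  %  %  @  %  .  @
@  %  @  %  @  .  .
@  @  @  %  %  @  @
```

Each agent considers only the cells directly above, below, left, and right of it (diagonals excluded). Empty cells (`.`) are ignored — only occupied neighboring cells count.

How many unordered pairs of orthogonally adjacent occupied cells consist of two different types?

18

Scan each occupied cell's neighbors to the right and below so each pair is counted once.
Row 0: @(0,0)–%(0,1)≠ @(0,0)–@(1,0)= %(0,1)–@(0,2)≠ %(0,1)–%(1,1)= @(0,2)–@(0,3)= @(0,2)–%(1,2)≠ @(0,3)–@(0,4)= @(0,3)–@(1,3)= @(0,4)–@(0,5)= @(0,4)–%(1,4)≠ @(0,5)–@(0,6)= @(0,6)–@(1,6)=  → 4/12 unlike.
Row 1: @(1,0)–%(1,1)≠ @(1,0)–@(2,0)= %(1,1)–%(1,2)= %(1,1)–%(2,1)= %(1,2)–@(1,3)≠ %(1,2)–@(2,2)≠ @(1,3)–%(1,4)≠ @(1,3)–%(2,3)≠ %(1,4)–@(2,4)≠  → 6/9 unlike.
Row 2: @(2,0)–%(2,1)≠ @(2,0)–@(3,0)= %(2,1)–@(2,2)≠ %(2,1)–@(3,1)≠ @(2,2)–%(2,3)≠ @(2,2)–@(3,2)= %(2,3)–@(2,4)≠ %(2,3)–%(3,3)= @(2,4)–%(3,4)≠  → 6/9 unlike.
Row 3: @(3,0)–@(3,1)= @(3,1)–@(3,2)= @(3,2)–%(3,3)≠ %(3,3)–%(3,4)= %(3,4)–@(3,5)≠ @(3,5)–@(3,6)=  → 2/6 unlike.
Total adjacent occupied pairs: 36; unlike-type pairs: 18.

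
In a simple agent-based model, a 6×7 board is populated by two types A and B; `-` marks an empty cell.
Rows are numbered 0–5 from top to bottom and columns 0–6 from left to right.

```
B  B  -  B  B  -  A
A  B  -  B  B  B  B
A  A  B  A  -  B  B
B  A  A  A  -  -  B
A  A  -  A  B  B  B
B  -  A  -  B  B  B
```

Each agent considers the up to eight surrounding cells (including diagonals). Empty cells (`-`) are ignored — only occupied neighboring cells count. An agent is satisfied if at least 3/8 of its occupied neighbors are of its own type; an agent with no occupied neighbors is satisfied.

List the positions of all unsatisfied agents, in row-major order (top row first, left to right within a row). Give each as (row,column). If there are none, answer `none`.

(0,0)B 2/3 ✓
(0,1)B 2/3 ✓
(0,3)B 3/3 ✓
(0,4)B 4/4 ✓
(0,6)A 0/2 ✗
(1,0)A 2/5 ✓
(1,1)B 3/6 ✓
(1,3)B 4/5 ✓
(1,4)B 5/6 ✓
(1,5)B 5/6 ✓
(1,6)B 3/4 ✓
(2,0)A 3/5 ✓
(2,1)A 4/7 ✓
(2,2)B 2/7 ✗
(2,3)A 2/5 ✓
(2,5)B 5/5 ✓
(2,6)B 4/4 ✓
(3,0)B 0/5 ✗
(3,1)A 5/7 ✓
(3,2)A 6/7 ✓
(3,3)A 3/5 ✓
(3,6)B 4/4 ✓
(4,0)A 2/4 ✓
(4,1)A 4/6 ✓
(4,3)A 3/5 ✓
(4,4)B 3/5 ✓
(4,5)B 6/6 ✓
(4,6)B 4/4 ✓
(5,0)B 0/2 ✗
(5,2)A 2/2 ✓
(5,4)B 3/4 ✓
(5,5)B 5/5 ✓
(5,6)B 3/3 ✓

(0,6), (2,2), (3,0), (5,0)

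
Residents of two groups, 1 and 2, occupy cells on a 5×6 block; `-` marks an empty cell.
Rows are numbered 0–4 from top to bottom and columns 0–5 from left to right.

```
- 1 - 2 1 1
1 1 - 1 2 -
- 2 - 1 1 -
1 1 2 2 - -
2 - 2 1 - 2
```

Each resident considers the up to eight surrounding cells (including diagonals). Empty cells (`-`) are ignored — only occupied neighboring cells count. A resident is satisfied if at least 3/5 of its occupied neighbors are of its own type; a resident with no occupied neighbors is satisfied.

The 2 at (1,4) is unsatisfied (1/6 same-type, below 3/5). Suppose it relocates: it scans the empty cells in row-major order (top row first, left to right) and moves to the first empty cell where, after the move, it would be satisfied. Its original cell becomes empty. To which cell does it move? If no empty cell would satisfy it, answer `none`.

(4,1)

Vacating (1,4). Empty cells in order:
  (0,0): 0/3 same-type → still unsatisfied.
  (0,2): 1/4 same-type → still unsatisfied.
  (1,2): 2/6 same-type → still unsatisfied.
  (1,5): 0/3 same-type → still unsatisfied.
  (2,0): 1/5 same-type → still unsatisfied.
  (2,2): 3/7 same-type → still unsatisfied.
  (2,5): 0/1 same-type → still unsatisfied.
  (3,4): 2/5 same-type → still unsatisfied.
  (3,5): 1/2 same-type → still unsatisfied.
  (4,1): 3/5 same-type → satisfied — stop here.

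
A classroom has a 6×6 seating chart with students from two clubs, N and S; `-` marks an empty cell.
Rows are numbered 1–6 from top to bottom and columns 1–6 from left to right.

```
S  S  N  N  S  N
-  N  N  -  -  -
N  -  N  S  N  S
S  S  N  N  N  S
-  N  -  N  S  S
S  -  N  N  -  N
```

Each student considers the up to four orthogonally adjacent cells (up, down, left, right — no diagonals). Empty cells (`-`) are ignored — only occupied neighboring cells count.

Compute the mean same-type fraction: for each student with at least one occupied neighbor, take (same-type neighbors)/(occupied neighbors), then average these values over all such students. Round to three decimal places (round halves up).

0.484

(1,1)S 1/1
(1,2)S 1/3
(1,3)N 2/3
(1,4)N 1/2
(1,5)S 0/2
(1,6)N 0/1
(2,2)N 1/2
(2,3)N 3/3
(3,1)N 0/1
(3,3)N 2/3
(3,4)S 0/3
(3,5)N 1/3
(3,6)S 1/2
(4,1)S 1/2
(4,2)S 1/3
(4,3)N 2/3
(4,4)N 3/4
(4,5)N 2/4
(4,6)S 2/3
(5,2)N 0/1
(5,4)N 2/3
(5,5)S 1/3
(5,6)S 2/3
(6,1)S — no occupied neighbors
(6,3)N 1/1
(6,4)N 2/2
(6,6)N 0/1
Sum over 26 students: 1/1 + 1/3 + 2/3 + 1/2 + 0/2 + 0/1 + 1/2 + 3/3 + 0/1 + 2/3 + 0/3 + 1/3 + 1/2 + 1/2 + 1/3 + 2/3 + 3/4 + 2/4 + 2/3 + 0/1 + 2/3 + 1/3 + 2/3 + 1/1 + 2/2 + 0/1 = 151/12; mean = 151/12 ÷ 26 = 151/312 = 0.483974… → 0.484.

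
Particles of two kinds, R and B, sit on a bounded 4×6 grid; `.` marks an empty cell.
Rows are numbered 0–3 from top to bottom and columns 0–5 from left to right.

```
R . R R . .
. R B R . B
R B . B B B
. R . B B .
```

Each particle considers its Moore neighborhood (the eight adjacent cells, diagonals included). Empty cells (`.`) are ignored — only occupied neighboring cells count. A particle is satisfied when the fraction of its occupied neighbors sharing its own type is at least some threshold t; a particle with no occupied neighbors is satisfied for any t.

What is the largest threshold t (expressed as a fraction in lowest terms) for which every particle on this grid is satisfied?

Row 0: (0,0)R 1/1 · (0,2)R 3/4 · (0,3)R 2/3
Row 1: (1,1)R 3/5 · (1,2)B 2/6 · (1,3)R 2/5 · (1,5)B 2/2
Row 2: (2,0)R 2/3 · (2,1)B 1/4 · (2,3)B 4/5 · (2,4)B 5/6 · (2,5)B 3/3
Row 3: (3,1)R 1/2 · (3,3)B 3/3 · (3,4)B 4/4
The smallest same-type fraction is 1/4 at (2,1), which reduces to 1/4. Any threshold above that leaves this particle unsatisfied.

1/4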